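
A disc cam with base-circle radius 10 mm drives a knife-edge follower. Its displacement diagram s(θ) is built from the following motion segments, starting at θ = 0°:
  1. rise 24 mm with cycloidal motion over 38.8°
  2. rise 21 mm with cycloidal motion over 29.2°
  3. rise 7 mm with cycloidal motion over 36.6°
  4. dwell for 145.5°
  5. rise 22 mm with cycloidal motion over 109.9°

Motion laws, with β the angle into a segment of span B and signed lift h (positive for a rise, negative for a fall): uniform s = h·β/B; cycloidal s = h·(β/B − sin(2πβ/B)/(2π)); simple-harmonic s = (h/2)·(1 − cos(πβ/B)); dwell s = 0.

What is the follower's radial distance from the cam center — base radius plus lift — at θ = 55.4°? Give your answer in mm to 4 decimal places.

seg 1 [0°–38.8°] cycloidal, h=24: full span → s += 24 → s = 24.0000
seg 2 [38.8°–68°] cycloidal, h=21: θ=55.4° here. β=16.6, B=29.2. 21·(0.5685 − sin(2π·0.5685)/(2π)) = 13.3327 → s = 37.3327
radial distance = base radius + s = 10 + 37.3327 = 47.3327

47.3327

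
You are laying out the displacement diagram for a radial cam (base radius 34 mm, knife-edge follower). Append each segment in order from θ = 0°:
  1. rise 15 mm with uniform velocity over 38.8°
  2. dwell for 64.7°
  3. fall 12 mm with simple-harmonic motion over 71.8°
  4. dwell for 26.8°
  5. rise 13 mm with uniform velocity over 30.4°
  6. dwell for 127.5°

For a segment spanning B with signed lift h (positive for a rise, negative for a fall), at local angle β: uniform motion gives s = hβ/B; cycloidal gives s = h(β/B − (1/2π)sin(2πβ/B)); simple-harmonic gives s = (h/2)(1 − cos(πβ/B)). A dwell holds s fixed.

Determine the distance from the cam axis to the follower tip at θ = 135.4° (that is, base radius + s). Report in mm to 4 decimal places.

seg 1 [0°–38.8°] uniform, h=15: full span → s += 15 → s = 15.0000
seg 2 [38.8°–103.5°] dwell: s stays 15.0000
seg 3 [103.5°–175.3°] simple-harmonic, h=-12: θ=135.4° here. β=31.9, B=71.8. -12/2·(1 − cos(π·0.4443)) = -4.9552 → s = 10.0448
radial distance = base radius + s = 34 + 10.0448 = 44.0448

44.0448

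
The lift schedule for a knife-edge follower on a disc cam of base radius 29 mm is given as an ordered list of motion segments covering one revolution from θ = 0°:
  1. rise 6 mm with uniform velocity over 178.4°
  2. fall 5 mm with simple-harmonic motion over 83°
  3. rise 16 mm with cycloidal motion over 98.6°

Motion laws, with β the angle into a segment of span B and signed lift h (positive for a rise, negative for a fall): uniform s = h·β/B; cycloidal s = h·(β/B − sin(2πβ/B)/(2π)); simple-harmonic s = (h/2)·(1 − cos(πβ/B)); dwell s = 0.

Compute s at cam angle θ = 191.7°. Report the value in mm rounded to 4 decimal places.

seg 1 [0°–178.4°] uniform, h=6: full span → s += 6 → s = 6.0000
seg 2 [178.4°–261.4°] simple-harmonic, h=-5: θ=191.7° here. β=13.3, B=83. -5/2·(1 − cos(π·0.1602)) = -0.3101 → s = 5.6899

5.6899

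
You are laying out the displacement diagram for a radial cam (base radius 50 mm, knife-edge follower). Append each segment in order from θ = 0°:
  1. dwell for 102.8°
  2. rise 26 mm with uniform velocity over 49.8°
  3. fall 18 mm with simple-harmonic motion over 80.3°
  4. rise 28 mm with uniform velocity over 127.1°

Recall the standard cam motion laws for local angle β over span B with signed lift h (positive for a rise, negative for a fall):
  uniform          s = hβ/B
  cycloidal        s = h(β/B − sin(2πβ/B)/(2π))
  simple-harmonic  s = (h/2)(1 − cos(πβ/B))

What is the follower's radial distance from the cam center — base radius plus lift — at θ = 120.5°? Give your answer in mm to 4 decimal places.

seg 1 [0°–102.8°] dwell: s stays 0.0000
seg 2 [102.8°–152.6°] uniform, h=26: θ=120.5° here. β=17.7, B=49.8. 26·17.7/49.8 = 9.2410 → s = 9.2410
radial distance = base radius + s = 50 + 9.2410 = 59.2410

59.2410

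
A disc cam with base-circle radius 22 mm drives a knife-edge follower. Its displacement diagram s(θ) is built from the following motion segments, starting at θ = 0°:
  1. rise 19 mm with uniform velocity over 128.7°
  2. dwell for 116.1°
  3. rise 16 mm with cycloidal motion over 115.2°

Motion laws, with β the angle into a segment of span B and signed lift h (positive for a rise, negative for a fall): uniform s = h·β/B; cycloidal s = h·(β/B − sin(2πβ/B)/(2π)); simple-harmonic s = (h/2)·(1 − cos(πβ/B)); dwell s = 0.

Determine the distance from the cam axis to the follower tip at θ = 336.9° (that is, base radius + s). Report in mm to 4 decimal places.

seg 1 [0°–128.7°] uniform, h=19: full span → s += 19 → s = 19.0000
seg 2 [128.7°–244.8°] dwell: s stays 19.0000
seg 3 [244.8°–360°] cycloidal, h=16: θ=336.9° here. β=92.1, B=115.2. 16·(0.7995 − sin(2π·0.7995)/(2π)) = 15.2161 → s = 34.2161
radial distance = base radius + s = 22 + 34.2161 = 56.2161

56.2161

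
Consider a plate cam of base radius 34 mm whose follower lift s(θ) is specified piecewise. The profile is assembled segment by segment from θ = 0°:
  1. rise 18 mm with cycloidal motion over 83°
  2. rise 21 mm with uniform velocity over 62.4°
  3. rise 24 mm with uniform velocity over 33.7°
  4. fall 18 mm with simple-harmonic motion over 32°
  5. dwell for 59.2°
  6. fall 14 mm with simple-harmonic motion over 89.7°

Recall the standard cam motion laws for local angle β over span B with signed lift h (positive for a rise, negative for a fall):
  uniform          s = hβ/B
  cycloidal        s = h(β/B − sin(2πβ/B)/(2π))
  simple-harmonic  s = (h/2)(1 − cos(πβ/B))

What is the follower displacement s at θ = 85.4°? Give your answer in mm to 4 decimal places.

seg 1 [0°–83°] cycloidal, h=18: full span → s += 18 → s = 18.0000
seg 2 [83°–145.4°] uniform, h=21: θ=85.4° here. β=2.4, B=62.4. 21·2.4/62.4 = 0.8077 → s = 18.8077

18.8077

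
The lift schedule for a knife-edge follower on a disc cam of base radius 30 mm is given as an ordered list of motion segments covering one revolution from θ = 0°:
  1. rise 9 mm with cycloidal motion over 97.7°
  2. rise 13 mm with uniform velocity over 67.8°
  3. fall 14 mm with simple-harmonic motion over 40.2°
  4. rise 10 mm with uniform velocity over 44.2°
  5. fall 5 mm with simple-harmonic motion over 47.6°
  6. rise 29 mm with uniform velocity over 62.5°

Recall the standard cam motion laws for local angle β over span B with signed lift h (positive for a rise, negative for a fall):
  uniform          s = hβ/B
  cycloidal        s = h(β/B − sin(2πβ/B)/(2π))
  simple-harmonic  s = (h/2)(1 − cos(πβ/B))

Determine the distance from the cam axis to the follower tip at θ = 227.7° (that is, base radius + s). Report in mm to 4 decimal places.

seg 1 [0°–97.7°] cycloidal, h=9: full span → s += 9 → s = 9.0000
seg 2 [97.7°–165.5°] uniform, h=13: full span → s += 13 → s = 22.0000
seg 3 [165.5°–205.7°] simple-harmonic, h=-14: full span → s += -14 → s = 8.0000
seg 4 [205.7°–249.9°] uniform, h=10: θ=227.7° here. β=22, B=44.2. 10·22/44.2 = 4.9774 → s = 12.9774
radial distance = base radius + s = 30 + 12.9774 = 42.9774

42.9774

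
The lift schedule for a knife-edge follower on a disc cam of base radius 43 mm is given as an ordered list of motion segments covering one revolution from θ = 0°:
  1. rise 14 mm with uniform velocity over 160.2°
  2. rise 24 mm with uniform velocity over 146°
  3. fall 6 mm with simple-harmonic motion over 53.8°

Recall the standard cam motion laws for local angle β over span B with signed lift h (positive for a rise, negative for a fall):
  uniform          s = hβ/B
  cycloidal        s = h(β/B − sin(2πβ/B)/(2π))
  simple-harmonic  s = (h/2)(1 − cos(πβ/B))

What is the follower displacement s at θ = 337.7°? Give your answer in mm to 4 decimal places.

seg 1 [0°–160.2°] uniform, h=14: full span → s += 14 → s = 14.0000
seg 2 [160.2°–306.2°] uniform, h=24: full span → s += 24 → s = 38.0000
seg 3 [306.2°–360°] simple-harmonic, h=-6: θ=337.7° here. β=31.5, B=53.8. -6/2·(1 − cos(π·0.5855)) = -3.7962 → s = 34.2038

34.2038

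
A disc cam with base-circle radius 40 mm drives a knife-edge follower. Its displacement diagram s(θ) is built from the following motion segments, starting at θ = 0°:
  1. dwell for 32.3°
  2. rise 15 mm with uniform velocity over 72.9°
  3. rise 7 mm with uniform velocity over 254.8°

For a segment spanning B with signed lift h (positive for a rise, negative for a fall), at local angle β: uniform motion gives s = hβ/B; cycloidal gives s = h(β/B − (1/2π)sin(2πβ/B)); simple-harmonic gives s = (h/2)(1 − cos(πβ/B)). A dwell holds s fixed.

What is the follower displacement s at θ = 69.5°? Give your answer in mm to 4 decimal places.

seg 1 [0°–32.3°] dwell: s stays 0.0000
seg 2 [32.3°–105.2°] uniform, h=15: θ=69.5° here. β=37.2, B=72.9. 15·37.2/72.9 = 7.6543 → s = 7.6543

7.6543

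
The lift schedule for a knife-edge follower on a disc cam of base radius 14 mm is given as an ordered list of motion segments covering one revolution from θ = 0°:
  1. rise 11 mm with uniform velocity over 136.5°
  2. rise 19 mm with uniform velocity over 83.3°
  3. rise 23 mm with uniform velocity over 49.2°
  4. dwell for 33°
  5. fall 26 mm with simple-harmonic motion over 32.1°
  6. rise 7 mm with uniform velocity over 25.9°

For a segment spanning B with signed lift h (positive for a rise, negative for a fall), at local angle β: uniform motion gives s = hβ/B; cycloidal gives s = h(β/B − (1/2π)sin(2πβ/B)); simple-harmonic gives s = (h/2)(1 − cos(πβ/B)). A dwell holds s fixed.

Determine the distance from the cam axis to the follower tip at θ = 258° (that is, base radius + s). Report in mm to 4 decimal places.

seg 1 [0°–136.5°] uniform, h=11: full span → s += 11 → s = 11.0000
seg 2 [136.5°–219.8°] uniform, h=19: full span → s += 19 → s = 30.0000
seg 3 [219.8°–269°] uniform, h=23: θ=258° here. β=38.2, B=49.2. 23·38.2/49.2 = 17.8577 → s = 47.8577
radial distance = base radius + s = 14 + 47.8577 = 61.8577

61.8577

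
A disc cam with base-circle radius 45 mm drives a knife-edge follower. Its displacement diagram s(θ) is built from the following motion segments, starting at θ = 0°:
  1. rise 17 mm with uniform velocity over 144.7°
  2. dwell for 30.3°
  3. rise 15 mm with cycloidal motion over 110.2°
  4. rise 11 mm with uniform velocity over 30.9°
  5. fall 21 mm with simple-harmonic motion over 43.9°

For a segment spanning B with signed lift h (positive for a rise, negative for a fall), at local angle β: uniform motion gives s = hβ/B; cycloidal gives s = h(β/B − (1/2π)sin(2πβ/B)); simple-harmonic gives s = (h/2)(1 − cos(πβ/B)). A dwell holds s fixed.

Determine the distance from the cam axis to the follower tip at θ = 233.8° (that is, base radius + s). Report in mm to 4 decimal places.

seg 1 [0°–144.7°] uniform, h=17: full span → s += 17 → s = 17.0000
seg 2 [144.7°–175°] dwell: s stays 17.0000
seg 3 [175°–285.2°] cycloidal, h=15: θ=233.8° here. β=58.8, B=110.2. 15·(0.5336 − sin(2π·0.5336)/(2π)) = 8.5035 → s = 25.5035
radial distance = base radius + s = 45 + 25.5035 = 70.5035

70.5035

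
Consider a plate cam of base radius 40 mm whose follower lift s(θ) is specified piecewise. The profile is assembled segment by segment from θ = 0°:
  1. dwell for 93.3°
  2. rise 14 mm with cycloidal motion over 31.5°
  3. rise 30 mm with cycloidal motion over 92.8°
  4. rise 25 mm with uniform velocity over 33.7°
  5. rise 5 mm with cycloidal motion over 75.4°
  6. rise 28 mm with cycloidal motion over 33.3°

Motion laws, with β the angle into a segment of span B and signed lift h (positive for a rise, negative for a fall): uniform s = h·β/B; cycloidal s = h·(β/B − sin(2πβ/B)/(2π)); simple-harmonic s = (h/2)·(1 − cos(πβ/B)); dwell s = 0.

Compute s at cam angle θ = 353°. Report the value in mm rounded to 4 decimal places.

seg 1 [0°–93.3°] dwell: s stays 0.0000
seg 2 [93.3°–124.8°] cycloidal, h=14: full span → s += 14 → s = 14.0000
seg 3 [124.8°–217.6°] cycloidal, h=30: full span → s += 30 → s = 44.0000
seg 4 [217.6°–251.3°] uniform, h=25: full span → s += 25 → s = 69.0000
seg 5 [251.3°–326.7°] cycloidal, h=5: full span → s += 5 → s = 74.0000
seg 6 [326.7°–360°] cycloidal, h=28: θ=353° here. β=26.3, B=33.3. 28·(0.7898 − sin(2π·0.7898)/(2π)) = 26.4319 → s = 100.4319

100.4319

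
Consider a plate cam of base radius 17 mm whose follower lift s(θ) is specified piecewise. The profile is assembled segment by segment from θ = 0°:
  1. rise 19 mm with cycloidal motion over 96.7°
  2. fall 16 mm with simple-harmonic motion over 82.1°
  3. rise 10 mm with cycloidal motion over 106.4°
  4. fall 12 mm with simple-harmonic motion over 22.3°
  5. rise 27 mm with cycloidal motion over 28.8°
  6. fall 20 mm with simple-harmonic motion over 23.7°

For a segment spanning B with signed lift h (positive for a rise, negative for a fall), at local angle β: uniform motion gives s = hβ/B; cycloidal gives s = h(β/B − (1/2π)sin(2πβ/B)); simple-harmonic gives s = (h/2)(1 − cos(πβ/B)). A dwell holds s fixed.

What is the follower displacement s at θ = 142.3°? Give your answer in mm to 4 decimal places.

seg 1 [0°–96.7°] cycloidal, h=19: full span → s += 19 → s = 19.0000
seg 2 [96.7°–178.8°] simple-harmonic, h=-16: θ=142.3° here. β=45.6, B=82.1. -16/2·(1 − cos(π·0.5554)) = -9.3858 → s = 9.6142

9.6142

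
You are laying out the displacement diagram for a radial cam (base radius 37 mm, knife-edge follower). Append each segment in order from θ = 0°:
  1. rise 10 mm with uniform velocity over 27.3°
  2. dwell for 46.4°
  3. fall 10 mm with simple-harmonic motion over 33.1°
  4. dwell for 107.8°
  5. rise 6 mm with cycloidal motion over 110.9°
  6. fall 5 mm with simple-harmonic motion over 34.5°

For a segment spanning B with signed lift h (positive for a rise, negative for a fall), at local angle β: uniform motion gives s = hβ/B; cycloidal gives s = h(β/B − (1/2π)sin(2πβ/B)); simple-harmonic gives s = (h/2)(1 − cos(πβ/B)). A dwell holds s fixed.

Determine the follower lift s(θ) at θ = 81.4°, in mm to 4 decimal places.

seg 1 [0°–27.3°] uniform, h=10: full span → s += 10 → s = 10.0000
seg 2 [27.3°–73.7°] dwell: s stays 10.0000
seg 3 [73.7°–106.8°] simple-harmonic, h=-10: θ=81.4° here. β=7.7, B=33.1. -10/2·(1 − cos(π·0.2326)) = -1.2769 → s = 8.7231

8.7231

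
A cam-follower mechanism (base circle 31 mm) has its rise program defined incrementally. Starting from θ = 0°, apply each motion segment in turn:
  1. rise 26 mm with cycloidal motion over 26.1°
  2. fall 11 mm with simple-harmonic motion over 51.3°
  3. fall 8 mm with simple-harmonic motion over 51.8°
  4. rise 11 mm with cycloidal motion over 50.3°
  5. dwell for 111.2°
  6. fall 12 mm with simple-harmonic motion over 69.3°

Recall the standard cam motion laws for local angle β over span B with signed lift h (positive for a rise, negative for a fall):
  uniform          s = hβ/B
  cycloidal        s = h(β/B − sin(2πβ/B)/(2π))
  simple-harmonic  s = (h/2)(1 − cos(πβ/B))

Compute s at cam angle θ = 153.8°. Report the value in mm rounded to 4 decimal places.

seg 1 [0°–26.1°] cycloidal, h=26: full span → s += 26 → s = 26.0000
seg 2 [26.1°–77.4°] simple-harmonic, h=-11: full span → s += -11 → s = 15.0000
seg 3 [77.4°–129.2°] simple-harmonic, h=-8: full span → s += -8 → s = 7.0000
seg 4 [129.2°–179.5°] cycloidal, h=11: θ=153.8° here. β=24.6, B=50.3. 11·(0.4891 − sin(2π·0.4891)/(2π)) = 5.2595 → s = 12.2595

12.2595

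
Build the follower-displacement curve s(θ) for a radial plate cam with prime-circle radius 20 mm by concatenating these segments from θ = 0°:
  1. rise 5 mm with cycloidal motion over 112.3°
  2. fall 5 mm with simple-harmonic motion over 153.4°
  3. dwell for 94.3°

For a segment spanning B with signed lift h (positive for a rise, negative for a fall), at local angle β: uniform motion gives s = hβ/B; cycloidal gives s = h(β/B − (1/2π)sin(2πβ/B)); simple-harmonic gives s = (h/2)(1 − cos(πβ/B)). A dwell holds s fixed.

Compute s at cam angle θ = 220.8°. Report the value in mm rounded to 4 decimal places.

seg 1 [0°–112.3°] cycloidal, h=5: full span → s += 5 → s = 5.0000
seg 2 [112.3°–265.7°] simple-harmonic, h=-5: θ=220.8° here. β=108.5, B=153.4. -5/2·(1 − cos(π·0.7073)) = -4.0155 → s = 0.9845

0.9845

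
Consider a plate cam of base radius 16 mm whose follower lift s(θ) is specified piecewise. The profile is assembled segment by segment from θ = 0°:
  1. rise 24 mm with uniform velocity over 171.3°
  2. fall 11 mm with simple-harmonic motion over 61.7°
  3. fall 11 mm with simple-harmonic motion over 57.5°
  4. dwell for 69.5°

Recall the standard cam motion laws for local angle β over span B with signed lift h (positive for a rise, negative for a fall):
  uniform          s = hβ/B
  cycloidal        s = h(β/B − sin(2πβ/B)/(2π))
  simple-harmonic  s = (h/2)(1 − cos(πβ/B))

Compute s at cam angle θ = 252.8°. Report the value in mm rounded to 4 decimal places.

seg 1 [0°–171.3°] uniform, h=24: full span → s += 24 → s = 24.0000
seg 2 [171.3°–233°] simple-harmonic, h=-11: full span → s += -11 → s = 13.0000
seg 3 [233°–290.5°] simple-harmonic, h=-11: θ=252.8° here. β=19.8, B=57.5. -11/2·(1 − cos(π·0.3443)) = -2.9164 → s = 10.0836

10.0836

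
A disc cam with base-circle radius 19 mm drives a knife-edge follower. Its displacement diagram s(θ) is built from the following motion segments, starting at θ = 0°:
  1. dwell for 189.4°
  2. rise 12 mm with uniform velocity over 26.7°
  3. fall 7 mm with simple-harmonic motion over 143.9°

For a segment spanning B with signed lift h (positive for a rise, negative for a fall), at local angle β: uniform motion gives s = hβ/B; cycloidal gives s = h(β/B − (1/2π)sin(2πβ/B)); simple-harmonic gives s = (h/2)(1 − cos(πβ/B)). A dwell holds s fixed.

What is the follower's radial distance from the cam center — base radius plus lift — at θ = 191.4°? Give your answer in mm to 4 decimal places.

seg 1 [0°–189.4°] dwell: s stays 0.0000
seg 2 [189.4°–216.1°] uniform, h=12: θ=191.4° here. β=2, B=26.7. 12·2/26.7 = 0.8989 → s = 0.8989
radial distance = base radius + s = 19 + 0.8989 = 19.8989

19.8989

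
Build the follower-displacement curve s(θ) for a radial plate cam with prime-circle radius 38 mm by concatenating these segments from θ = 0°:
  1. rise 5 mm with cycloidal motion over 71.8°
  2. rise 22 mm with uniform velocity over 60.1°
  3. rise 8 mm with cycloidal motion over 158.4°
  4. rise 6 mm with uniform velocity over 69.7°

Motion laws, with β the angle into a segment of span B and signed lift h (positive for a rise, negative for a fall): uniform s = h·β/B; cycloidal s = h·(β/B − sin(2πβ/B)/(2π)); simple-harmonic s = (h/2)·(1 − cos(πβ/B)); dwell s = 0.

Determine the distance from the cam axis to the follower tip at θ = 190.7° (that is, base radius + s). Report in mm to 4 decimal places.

seg 1 [0°–71.8°] cycloidal, h=5: full span → s += 5 → s = 5.0000
seg 2 [71.8°–131.9°] uniform, h=22: full span → s += 22 → s = 27.0000
seg 3 [131.9°–290.3°] cycloidal, h=8: θ=190.7° here. β=58.8, B=158.4. 8·(0.3712 − sin(2π·0.3712)/(2π)) = 2.0482 → s = 29.0482
radial distance = base radius + s = 38 + 29.0482 = 67.0482

67.0482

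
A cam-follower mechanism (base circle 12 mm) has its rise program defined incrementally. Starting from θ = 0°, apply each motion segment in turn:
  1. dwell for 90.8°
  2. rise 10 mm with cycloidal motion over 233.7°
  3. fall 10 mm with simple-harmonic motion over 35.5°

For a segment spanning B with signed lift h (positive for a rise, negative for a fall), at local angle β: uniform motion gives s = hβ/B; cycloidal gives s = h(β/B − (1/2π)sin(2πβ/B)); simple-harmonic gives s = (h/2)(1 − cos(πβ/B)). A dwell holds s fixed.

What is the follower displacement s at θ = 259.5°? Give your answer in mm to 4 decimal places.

seg 1 [0°–90.8°] dwell: s stays 0.0000
seg 2 [90.8°–324.5°] cycloidal, h=10: θ=259.5° here. β=168.7, B=233.7. 10·(0.7219 − sin(2π·0.7219)/(2π)) = 8.7854 → s = 8.7854

8.7854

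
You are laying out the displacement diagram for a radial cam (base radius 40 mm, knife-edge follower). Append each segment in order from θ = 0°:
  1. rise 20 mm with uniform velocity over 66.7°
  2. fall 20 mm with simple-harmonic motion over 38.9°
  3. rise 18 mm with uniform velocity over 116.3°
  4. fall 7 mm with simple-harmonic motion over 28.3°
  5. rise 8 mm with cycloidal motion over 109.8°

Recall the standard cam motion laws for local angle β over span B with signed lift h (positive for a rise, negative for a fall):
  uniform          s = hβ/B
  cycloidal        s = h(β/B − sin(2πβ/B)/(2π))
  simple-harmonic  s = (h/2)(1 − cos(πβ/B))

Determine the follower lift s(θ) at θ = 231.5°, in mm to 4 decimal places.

seg 1 [0°–66.7°] uniform, h=20: full span → s += 20 → s = 20.0000
seg 2 [66.7°–105.6°] simple-harmonic, h=-20: full span → s += -20 → s = 0.0000
seg 3 [105.6°–221.9°] uniform, h=18: full span → s += 18 → s = 18.0000
seg 4 [221.9°–250.2°] simple-harmonic, h=-7: θ=231.5° here. β=9.6, B=28.3. -7/2·(1 − cos(π·0.3392)) = -1.8064 → s = 16.1936

16.1936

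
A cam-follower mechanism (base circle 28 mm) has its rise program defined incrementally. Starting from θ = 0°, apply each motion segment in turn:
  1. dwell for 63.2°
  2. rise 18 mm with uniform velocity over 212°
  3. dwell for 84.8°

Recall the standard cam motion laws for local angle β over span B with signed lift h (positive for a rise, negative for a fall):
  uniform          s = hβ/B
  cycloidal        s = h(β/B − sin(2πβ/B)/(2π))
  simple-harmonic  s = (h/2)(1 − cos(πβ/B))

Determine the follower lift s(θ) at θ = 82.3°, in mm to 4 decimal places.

seg 1 [0°–63.2°] dwell: s stays 0.0000
seg 2 [63.2°–275.2°] uniform, h=18: θ=82.3° here. β=19.1, B=212. 18·19.1/212 = 1.6217 → s = 1.6217

1.6217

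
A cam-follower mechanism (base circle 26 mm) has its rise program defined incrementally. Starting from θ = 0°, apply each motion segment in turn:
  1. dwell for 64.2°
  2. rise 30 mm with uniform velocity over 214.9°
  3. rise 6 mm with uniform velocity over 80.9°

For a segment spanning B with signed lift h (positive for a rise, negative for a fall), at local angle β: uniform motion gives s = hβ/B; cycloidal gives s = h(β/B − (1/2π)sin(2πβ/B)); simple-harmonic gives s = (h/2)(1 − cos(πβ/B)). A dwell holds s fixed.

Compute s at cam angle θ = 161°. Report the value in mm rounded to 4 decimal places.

seg 1 [0°–64.2°] dwell: s stays 0.0000
seg 2 [64.2°–279.1°] uniform, h=30: θ=161° here. β=96.8, B=214.9. 30·96.8/214.9 = 13.5133 → s = 13.5133

13.5133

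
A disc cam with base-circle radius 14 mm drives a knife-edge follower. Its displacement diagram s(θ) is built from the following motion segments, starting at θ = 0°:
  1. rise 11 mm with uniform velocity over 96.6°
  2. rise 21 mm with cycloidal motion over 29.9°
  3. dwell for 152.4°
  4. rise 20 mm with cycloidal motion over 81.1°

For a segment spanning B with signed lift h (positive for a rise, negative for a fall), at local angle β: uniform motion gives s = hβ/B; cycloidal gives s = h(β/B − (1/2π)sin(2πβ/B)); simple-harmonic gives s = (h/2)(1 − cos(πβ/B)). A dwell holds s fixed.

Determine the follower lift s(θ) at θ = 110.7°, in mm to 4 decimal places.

seg 1 [0°–96.6°] uniform, h=11: full span → s += 11 → s = 11.0000
seg 2 [96.6°–126.5°] cycloidal, h=21: θ=110.7° here. β=14.1, B=29.9. 21·(0.4716 − sin(2π·0.4716)/(2π)) = 9.3092 → s = 20.3092

20.3092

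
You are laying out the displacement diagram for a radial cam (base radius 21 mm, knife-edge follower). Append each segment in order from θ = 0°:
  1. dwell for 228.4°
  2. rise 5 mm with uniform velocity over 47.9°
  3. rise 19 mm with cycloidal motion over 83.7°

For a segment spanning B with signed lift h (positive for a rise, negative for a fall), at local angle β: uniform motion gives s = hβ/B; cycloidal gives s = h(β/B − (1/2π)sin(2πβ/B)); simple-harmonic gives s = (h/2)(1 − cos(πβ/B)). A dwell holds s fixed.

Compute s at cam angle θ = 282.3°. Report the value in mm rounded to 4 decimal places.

seg 1 [0°–228.4°] dwell: s stays 0.0000
seg 2 [228.4°–276.3°] uniform, h=5: full span → s += 5 → s = 5.0000
seg 3 [276.3°–360°] cycloidal, h=19: θ=282.3° here. β=6, B=83.7. 19·(0.0717 − sin(2π·0.0717)/(2π)) = 0.0456 → s = 5.0456

5.0456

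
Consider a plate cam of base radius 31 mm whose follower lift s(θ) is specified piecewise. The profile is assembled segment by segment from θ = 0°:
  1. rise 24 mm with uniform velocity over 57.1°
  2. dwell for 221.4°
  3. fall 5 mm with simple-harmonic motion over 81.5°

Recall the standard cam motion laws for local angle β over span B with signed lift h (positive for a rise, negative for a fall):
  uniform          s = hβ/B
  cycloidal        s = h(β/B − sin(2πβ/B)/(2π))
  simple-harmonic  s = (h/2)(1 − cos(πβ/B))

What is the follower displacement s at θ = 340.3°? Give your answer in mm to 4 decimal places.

seg 1 [0°–57.1°] uniform, h=24: full span → s += 24 → s = 24.0000
seg 2 [57.1°–278.5°] dwell: s stays 24.0000
seg 3 [278.5°–360°] simple-harmonic, h=-5: θ=340.3° here. β=61.8, B=81.5. -5/2·(1 − cos(π·0.7583)) = -4.3132 → s = 19.6868

19.6868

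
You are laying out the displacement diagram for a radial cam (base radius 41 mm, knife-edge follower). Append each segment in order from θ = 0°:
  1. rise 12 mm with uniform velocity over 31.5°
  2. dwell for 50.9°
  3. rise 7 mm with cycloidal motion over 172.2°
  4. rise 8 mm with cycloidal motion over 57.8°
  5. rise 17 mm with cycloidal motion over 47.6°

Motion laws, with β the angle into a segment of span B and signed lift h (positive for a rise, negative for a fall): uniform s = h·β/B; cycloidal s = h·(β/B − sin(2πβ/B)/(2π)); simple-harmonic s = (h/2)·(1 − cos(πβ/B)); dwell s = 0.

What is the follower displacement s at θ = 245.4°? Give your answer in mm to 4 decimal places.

seg 1 [0°–31.5°] uniform, h=12: full span → s += 12 → s = 12.0000
seg 2 [31.5°–82.4°] dwell: s stays 12.0000
seg 3 [82.4°–254.6°] cycloidal, h=7: θ=245.4° here. β=163, B=172.2. 7·(0.9466 − sin(2π·0.9466)/(2π)) = 6.9930 → s = 18.9930

18.9930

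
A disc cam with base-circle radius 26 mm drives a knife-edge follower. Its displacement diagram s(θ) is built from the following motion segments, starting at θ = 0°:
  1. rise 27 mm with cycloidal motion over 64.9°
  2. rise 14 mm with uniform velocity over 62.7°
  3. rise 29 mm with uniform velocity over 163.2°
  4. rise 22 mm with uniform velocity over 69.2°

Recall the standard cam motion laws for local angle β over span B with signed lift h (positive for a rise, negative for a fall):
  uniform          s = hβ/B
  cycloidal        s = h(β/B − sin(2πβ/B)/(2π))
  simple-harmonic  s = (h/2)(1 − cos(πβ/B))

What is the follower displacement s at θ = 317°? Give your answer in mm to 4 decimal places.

seg 1 [0°–64.9°] cycloidal, h=27: full span → s += 27 → s = 27.0000
seg 2 [64.9°–127.6°] uniform, h=14: full span → s += 14 → s = 41.0000
seg 3 [127.6°–290.8°] uniform, h=29: full span → s += 29 → s = 70.0000
seg 4 [290.8°–360°] uniform, h=22: θ=317° here. β=26.2, B=69.2. 22·26.2/69.2 = 8.3295 → s = 78.3295

78.3295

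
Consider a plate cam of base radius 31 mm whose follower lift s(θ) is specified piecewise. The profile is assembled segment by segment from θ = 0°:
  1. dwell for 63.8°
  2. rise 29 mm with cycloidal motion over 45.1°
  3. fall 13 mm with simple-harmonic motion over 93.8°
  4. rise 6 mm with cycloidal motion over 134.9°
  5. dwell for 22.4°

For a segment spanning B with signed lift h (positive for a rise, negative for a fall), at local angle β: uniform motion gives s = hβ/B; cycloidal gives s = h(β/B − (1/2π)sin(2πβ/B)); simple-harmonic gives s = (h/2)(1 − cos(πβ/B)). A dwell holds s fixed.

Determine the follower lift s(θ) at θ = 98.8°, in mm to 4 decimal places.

seg 1 [0°–63.8°] dwell: s stays 0.0000
seg 2 [63.8°–108.9°] cycloidal, h=29: θ=98.8° here. β=35, B=45.1. 29·(0.7761 − sin(2π·0.7761)/(2π)) = 27.0593 → s = 27.0593

27.0593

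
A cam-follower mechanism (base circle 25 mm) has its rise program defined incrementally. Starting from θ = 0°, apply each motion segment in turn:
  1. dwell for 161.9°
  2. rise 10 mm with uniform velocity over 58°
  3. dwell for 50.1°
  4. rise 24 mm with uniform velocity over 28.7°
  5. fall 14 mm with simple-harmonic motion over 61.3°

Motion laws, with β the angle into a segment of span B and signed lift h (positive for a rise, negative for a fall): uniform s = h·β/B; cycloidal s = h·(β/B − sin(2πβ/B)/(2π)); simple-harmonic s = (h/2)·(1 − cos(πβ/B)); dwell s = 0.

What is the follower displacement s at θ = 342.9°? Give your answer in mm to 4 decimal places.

seg 1 [0°–161.9°] dwell: s stays 0.0000
seg 2 [161.9°–219.9°] uniform, h=10: full span → s += 10 → s = 10.0000
seg 3 [219.9°–270°] dwell: s stays 10.0000
seg 4 [270°–298.7°] uniform, h=24: full span → s += 24 → s = 34.0000
seg 5 [298.7°–360°] simple-harmonic, h=-14: θ=342.9° here. β=44.2, B=61.3. -14/2·(1 − cos(π·0.7210)) = -11.4796 → s = 22.5204

22.5204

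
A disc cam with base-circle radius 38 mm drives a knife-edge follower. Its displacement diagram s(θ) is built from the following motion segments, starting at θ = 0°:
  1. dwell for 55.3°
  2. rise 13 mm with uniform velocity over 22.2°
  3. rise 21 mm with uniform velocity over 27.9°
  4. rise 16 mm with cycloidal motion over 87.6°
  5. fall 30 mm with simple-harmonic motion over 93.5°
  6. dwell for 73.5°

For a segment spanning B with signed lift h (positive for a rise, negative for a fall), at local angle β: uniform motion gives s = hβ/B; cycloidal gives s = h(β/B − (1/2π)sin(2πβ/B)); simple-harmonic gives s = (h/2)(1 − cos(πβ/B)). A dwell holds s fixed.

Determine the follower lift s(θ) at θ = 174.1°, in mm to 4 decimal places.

seg 1 [0°–55.3°] dwell: s stays 0.0000
seg 2 [55.3°–77.5°] uniform, h=13: full span → s += 13 → s = 13.0000
seg 3 [77.5°–105.4°] uniform, h=21: full span → s += 21 → s = 34.0000
seg 4 [105.4°–193°] cycloidal, h=16: θ=174.1° here. β=68.7, B=87.6. 16·(0.7842 − sin(2π·0.7842)/(2π)) = 15.0357 → s = 49.0357

49.0357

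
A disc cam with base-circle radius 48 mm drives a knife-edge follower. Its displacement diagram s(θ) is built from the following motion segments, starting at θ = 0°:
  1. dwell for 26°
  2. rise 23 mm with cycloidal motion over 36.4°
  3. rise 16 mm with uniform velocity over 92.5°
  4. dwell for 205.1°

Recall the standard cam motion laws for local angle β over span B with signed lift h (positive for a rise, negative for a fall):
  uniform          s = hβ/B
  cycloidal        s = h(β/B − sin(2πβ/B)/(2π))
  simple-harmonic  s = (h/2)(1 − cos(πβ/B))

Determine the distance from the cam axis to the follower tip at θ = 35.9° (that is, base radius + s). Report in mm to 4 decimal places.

seg 1 [0°–26°] dwell: s stays 0.0000
seg 2 [26°–62.4°] cycloidal, h=23: θ=35.9° here. β=9.9, B=36.4. 23·(0.2720 − sin(2π·0.2720)/(2π)) = 2.6298 → s = 2.6298
radial distance = base radius + s = 48 + 2.6298 = 50.6298

50.6298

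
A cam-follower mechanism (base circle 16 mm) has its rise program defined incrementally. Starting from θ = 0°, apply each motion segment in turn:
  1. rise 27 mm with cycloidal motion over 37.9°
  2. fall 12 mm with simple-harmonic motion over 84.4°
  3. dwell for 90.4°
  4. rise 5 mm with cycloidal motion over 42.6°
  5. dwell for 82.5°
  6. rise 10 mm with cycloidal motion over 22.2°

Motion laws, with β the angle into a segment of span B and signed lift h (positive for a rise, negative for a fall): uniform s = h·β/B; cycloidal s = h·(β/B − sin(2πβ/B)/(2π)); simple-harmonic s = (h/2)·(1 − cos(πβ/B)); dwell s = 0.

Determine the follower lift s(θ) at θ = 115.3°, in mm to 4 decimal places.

seg 1 [0°–37.9°] cycloidal, h=27: full span → s += 27 → s = 27.0000
seg 2 [37.9°–122.3°] simple-harmonic, h=-12: θ=115.3° here. β=77.4, B=84.4. -12/2·(1 − cos(π·0.9171)) = -11.7975 → s = 15.2025

15.2025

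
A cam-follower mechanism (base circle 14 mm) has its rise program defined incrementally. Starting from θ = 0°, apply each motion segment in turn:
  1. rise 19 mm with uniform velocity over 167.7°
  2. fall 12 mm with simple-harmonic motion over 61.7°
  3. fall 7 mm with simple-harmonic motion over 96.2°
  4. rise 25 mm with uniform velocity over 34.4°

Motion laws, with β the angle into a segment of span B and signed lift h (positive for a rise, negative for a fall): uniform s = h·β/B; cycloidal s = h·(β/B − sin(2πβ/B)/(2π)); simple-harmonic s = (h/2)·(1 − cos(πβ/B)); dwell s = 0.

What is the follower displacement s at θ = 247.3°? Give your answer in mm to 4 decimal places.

seg 1 [0°–167.7°] uniform, h=19: full span → s += 19 → s = 19.0000
seg 2 [167.7°–229.4°] simple-harmonic, h=-12: full span → s += -12 → s = 7.0000
seg 3 [229.4°–325.6°] simple-harmonic, h=-7: θ=247.3° here. β=17.9, B=96.2. -7/2·(1 − cos(π·0.1861)) = -0.5812 → s = 6.4188

6.4188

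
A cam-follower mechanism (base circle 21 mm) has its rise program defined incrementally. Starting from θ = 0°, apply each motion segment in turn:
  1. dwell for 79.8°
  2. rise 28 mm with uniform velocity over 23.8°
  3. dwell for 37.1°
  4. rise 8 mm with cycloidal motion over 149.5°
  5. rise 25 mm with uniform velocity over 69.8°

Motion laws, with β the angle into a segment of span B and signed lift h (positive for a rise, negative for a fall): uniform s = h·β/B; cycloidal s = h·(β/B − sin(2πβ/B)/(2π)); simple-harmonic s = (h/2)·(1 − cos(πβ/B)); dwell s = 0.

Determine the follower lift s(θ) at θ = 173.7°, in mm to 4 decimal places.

seg 1 [0°–79.8°] dwell: s stays 0.0000
seg 2 [79.8°–103.6°] uniform, h=28: full span → s += 28 → s = 28.0000
seg 3 [103.6°–140.7°] dwell: s stays 28.0000
seg 4 [140.7°–290.2°] cycloidal, h=8: θ=173.7° here. β=33, B=149.5. 8·(0.2207 − sin(2π·0.2207)/(2π)) = 0.5141 → s = 28.5141

28.5141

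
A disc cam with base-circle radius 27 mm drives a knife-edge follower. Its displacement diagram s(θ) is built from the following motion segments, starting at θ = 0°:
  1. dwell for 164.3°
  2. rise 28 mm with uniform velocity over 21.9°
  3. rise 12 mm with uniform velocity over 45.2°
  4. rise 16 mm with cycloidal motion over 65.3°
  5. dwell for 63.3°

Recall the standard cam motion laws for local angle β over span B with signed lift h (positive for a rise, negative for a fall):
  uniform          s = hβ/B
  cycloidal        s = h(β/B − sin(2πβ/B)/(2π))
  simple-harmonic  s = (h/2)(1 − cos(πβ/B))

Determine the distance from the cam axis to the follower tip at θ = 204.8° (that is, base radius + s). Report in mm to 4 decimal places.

seg 1 [0°–164.3°] dwell: s stays 0.0000
seg 2 [164.3°–186.2°] uniform, h=28: full span → s += 28 → s = 28.0000
seg 3 [186.2°–231.4°] uniform, h=12: θ=204.8° here. β=18.6, B=45.2. 12·18.6/45.2 = 4.9381 → s = 32.9381
radial distance = base radius + s = 27 + 32.9381 = 59.9381

59.9381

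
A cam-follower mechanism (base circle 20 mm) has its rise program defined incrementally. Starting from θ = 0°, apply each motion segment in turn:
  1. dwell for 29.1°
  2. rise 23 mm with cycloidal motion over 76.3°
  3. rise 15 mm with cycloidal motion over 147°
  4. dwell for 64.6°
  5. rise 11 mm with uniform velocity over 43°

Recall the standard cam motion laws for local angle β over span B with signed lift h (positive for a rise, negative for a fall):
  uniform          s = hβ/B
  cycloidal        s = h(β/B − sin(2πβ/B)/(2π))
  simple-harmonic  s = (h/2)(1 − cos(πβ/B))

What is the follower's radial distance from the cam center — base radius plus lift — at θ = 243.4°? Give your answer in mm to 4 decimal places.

seg 1 [0°–29.1°] dwell: s stays 0.0000
seg 2 [29.1°–105.4°] cycloidal, h=23: full span → s += 23 → s = 23.0000
seg 3 [105.4°–252.4°] cycloidal, h=15: θ=243.4° here. β=138, B=147. 15·(0.9388 − sin(2π·0.9388)/(2π)) = 14.9775 → s = 37.9775
radial distance = base radius + s = 20 + 37.9775 = 57.9775

57.9775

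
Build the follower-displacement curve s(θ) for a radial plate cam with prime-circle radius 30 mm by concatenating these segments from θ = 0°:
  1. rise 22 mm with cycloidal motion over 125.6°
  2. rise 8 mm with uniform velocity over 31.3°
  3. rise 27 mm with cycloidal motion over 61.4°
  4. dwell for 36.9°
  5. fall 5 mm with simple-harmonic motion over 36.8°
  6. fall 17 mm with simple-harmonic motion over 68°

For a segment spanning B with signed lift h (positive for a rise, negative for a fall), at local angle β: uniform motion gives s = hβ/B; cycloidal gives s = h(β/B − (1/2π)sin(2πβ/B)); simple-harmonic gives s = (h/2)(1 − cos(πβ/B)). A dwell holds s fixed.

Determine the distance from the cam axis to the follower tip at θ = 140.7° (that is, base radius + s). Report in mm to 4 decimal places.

seg 1 [0°–125.6°] cycloidal, h=22: full span → s += 22 → s = 22.0000
seg 2 [125.6°–156.9°] uniform, h=8: θ=140.7° here. β=15.1, B=31.3. 8·15.1/31.3 = 3.8594 → s = 25.8594
radial distance = base radius + s = 30 + 25.8594 = 55.8594

55.8594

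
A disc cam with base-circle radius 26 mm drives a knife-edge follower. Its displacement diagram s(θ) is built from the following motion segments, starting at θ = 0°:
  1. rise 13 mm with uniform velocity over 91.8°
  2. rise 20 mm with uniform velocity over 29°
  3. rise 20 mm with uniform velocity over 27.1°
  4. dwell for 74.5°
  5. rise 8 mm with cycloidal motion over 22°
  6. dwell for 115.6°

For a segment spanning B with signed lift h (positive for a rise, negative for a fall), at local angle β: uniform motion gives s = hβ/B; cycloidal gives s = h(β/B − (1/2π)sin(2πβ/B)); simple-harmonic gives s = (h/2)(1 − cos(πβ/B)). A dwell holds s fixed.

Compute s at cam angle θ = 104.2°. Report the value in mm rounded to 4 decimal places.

seg 1 [0°–91.8°] uniform, h=13: full span → s += 13 → s = 13.0000
seg 2 [91.8°–120.8°] uniform, h=20: θ=104.2° here. β=12.4, B=29. 20·12.4/29 = 8.5517 → s = 21.5517

21.5517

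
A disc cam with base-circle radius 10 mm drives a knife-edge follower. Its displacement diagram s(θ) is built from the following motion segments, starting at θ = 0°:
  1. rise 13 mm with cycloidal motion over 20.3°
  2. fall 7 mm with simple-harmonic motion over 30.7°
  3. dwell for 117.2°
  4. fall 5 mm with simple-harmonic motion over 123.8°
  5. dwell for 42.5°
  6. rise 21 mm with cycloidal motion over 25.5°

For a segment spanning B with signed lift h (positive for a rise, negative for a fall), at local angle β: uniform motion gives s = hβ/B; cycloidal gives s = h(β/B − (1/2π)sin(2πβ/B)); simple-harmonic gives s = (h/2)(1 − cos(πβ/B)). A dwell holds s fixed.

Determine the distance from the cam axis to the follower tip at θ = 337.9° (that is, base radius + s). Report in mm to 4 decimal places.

seg 1 [0°–20.3°] cycloidal, h=13: full span → s += 13 → s = 13.0000
seg 2 [20.3°–51°] simple-harmonic, h=-7: full span → s += -7 → s = 6.0000
seg 3 [51°–168.2°] dwell: s stays 6.0000
seg 4 [168.2°–292°] simple-harmonic, h=-5: full span → s += -5 → s = 1.0000
seg 5 [292°–334.5°] dwell: s stays 1.0000
seg 6 [334.5°–360°] cycloidal, h=21: θ=337.9° here. β=3.4, B=25.5. 21·(0.1333 − sin(2π·0.1333)/(2π)) = 0.3162 → s = 1.3162
radial distance = base radius + s = 10 + 1.3162 = 11.3162

11.3162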